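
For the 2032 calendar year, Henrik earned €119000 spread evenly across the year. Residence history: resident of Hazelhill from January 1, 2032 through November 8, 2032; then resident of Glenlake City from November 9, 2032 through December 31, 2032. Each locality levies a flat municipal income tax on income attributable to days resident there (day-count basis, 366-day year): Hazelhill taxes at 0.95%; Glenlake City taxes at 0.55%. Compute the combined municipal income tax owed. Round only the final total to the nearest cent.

€1061.57

Hazelhill, January 1 – November 8, 2032: 313 days → €119000 × 0.95% × 313/366 = €966.7937
Glenlake City, November 9 – December 31, 2032: 53 days → €119000 × 0.55% × 53/366 = €94.7773
Total = €1061.5710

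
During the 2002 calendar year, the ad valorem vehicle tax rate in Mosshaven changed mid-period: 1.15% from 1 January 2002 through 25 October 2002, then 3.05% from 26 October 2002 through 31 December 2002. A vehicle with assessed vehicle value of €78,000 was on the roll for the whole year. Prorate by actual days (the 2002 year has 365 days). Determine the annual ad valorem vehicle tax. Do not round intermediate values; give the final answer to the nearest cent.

1 January – 25 October 2002: 298 days at 1.15% → €78,000 × 1.15% × 298/365 = €732.3452
26 October – 31 December 2002: 67 days at 3.05% → €78,000 × 3.05% × 67/365 = €436.6932
Total = €1,169.0384

€1,169.04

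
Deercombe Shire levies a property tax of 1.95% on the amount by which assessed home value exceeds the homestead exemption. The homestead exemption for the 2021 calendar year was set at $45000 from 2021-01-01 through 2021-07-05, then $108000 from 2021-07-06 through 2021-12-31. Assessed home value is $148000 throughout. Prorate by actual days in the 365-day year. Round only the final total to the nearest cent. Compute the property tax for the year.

2021-01-01 to 2021-07-05: 186 days, exemption $45000 → ($148000 − $45000) × 1.95% × 186/365 = $1023.5096
2021-07-06 to 2021-12-31: 179 days, exemption $108000 → ($148000 − $108000) × 1.95% × 179/365 = $382.5205
Total = $1406.0301

$1406.03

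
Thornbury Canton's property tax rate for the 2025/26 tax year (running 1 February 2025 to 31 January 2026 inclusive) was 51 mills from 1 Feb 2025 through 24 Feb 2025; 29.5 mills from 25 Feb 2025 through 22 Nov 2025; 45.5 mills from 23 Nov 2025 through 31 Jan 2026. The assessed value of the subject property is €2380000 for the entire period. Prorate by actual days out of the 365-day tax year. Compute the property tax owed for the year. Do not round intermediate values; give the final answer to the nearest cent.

€80877.62

1 Feb – 24 Feb 2025: 24 days at 51 mills → €2380000 × 5.1% × 24/365 = €7981.1507
25 Feb – 22 Nov 2025: 271 days at 29.5 mills → €2380000 × 2.95% × 271/365 = €52128.5205
23 Nov 2025 – 31 Jan 2026: 70 days at 45.5 mills → €2380000 × 4.55% × 70/365 = €20767.9452
Total = €80877.6164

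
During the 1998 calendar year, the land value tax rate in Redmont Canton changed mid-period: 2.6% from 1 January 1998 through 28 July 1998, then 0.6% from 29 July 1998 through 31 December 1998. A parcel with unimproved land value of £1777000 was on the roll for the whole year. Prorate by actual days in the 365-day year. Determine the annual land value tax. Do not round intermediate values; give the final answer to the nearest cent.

1 January – 28 July 1998: 209 days at 2.6% → £1777000 × 2.6% × 209/365 = £26455.3918
29 July – 31 December 1998: 156 days at 0.6% → £1777000 × 0.6% × 156/365 = £4556.9096
Total = £31012.3014

£31012.30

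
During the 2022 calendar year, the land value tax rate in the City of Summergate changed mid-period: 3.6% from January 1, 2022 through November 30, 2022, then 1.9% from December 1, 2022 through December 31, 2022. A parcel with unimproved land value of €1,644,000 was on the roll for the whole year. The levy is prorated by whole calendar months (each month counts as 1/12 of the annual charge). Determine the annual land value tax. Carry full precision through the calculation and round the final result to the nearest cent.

€56,855.00

January 1 – November 30, 2022: 11 months at 3.6% → €1,644,000 × 3.6% × 11/12 = €54,252.0000
December 1 – December 31, 2022: 1 month at 1.9% → €1,644,000 × 1.9% × 1/12 = €2,603.0000
Total = €56,855.0000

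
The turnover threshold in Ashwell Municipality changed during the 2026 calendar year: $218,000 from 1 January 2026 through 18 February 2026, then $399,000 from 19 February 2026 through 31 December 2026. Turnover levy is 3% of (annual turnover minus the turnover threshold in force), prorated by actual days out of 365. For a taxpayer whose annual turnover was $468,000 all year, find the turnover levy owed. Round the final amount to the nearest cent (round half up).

$2,798.96

1 January – 18 February 2026: 49 days, exemption $218,000 → ($468,000 − $218,000) × 3% × 49/365 = $1,006.8493
19 February – 31 December 2026: 316 days, exemption $399,000 → ($468,000 − $399,000) × 3% × 316/365 = $1,792.1096
Total = $2,798.9589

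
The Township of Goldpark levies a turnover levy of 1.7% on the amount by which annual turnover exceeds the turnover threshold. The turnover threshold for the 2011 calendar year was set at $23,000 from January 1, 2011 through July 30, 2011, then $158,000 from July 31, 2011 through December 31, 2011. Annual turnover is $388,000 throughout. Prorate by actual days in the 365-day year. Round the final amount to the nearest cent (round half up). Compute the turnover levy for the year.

January 1 – July 30, 2011: 211 days, exemption $23,000 → ($388,000 − $23,000) × 1.7% × 211/365 = $3,587.0000
July 31 – December 31, 2011: 154 days, exemption $158,000 → ($388,000 − $158,000) × 1.7% × 154/365 = $1,649.6986
Total = $5,236.6986

$5,236.70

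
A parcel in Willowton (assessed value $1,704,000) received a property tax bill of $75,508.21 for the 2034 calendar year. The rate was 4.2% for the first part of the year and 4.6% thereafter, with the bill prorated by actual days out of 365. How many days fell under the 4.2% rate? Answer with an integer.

154 days

Let d = days at the first rate; then 365 − d days at the second rate.
$1,704,000 × [4.2%·d + 4.6%·(365−d)] / 365 = $75,508.21
Solving gives d = 154, so the new rate took effect on 4 June 2034.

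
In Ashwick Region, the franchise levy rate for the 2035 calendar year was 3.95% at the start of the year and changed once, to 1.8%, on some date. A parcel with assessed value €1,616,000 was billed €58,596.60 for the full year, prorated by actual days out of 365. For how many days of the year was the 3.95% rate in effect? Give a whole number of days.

Let d = days at the first rate; then 365 − d days at the second rate.
€1,616,000 × [3.95%·d + 1.8%·(365−d)] / 365 = €58,596.60
Solving gives d = 310, so the new rate took effect on 7 Nov 2035.

310 days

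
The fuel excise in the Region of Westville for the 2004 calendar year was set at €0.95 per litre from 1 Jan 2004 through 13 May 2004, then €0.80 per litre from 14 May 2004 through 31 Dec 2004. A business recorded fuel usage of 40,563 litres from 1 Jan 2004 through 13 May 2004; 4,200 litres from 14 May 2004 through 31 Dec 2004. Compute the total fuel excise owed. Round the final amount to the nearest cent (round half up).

1 Jan – 13 May 2004: 40,563 litres at €0.95/litre → €38,534.85
14 May – 31 Dec 2004: 4,200 litres at €0.80/litre → €3,360.00

€41,894.85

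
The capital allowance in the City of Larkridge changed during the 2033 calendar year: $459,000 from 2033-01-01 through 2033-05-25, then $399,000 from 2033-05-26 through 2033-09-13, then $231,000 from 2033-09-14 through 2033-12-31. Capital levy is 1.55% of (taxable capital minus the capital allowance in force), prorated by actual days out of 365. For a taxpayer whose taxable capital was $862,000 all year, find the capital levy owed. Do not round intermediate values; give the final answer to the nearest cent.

$7,584.68

2033-01-01 to 2033-05-25: 145 days, exemption $459,000 → ($862,000 − $459,000) × 1.55% × 145/365 = $2,481.4863
2033-05-26 to 2033-09-13: 111 days, exemption $399,000 → ($862,000 − $399,000) × 1.55% × 111/365 = $2,182.4425
2033-09-14 to 2033-12-31: 109 days, exemption $231,000 → ($862,000 − $231,000) × 1.55% × 109/365 = $2,920.7521
Total = $7,584.6808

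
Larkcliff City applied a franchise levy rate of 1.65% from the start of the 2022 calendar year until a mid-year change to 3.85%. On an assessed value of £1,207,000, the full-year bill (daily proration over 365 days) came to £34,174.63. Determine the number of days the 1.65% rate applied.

169 days

Let d = days at the first rate; then 365 − d days at the second rate.
£1,207,000 × [1.65%·d + 3.85%·(365−d)] / 365 = £34,174.63
Solving gives d = 169, so the new rate took effect on 19 Jun 2022.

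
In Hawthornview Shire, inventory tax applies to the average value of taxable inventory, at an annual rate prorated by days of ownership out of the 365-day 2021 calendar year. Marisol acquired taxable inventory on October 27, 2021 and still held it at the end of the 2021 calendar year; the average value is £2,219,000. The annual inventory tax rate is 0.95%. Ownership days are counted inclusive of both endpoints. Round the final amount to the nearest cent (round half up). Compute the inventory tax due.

Days held (October 27 – December 31, 2021): 66 out of 365
Tax = £2,219,000 × 0.95% × 66/365 = £3,811.8164

£3,811.82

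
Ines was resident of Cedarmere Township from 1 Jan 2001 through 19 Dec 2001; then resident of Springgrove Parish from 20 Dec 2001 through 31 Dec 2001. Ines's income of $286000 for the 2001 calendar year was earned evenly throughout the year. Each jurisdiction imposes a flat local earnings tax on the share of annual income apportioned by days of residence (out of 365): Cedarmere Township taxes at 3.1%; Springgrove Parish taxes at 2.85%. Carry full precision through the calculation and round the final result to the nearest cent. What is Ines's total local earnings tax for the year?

$8842.49

Cedarmere Township, 1 Jan – 19 Dec 2001: 353 days → $286000 × 3.1% × 353/365 = $8574.5151
Springgrove Parish, 20 Dec – 31 Dec 2001: 12 days → $286000 × 2.85% × 12/365 = $267.9781
Total = $8842.4932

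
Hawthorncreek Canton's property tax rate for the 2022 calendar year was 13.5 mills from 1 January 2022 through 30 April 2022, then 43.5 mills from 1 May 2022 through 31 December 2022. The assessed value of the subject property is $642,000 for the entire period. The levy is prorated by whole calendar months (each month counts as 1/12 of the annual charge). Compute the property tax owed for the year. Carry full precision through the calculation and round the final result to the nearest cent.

1 January – 30 April 2022: 4 months at 13.5 mills → $642,000 × 1.35% × 4/12 = $2,889.0000
1 May – 31 December 2022: 8 months at 43.5 mills → $642,000 × 4.35% × 8/12 = $18,618.0000
Total = $21,507.0000

$21,507.00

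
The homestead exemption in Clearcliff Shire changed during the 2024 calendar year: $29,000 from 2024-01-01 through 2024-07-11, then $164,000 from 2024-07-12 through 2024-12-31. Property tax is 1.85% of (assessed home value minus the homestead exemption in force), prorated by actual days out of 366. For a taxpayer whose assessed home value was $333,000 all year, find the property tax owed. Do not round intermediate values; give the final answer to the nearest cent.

$4,443.49

2024-01-01 to 2024-07-11: 193 days, exemption $29,000 → ($333,000 − $29,000) × 1.85% × 193/366 = $2,965.6612
2024-07-12 to 2024-12-31: 173 days, exemption $164,000 → ($333,000 − $164,000) × 1.85% × 173/366 = $1,477.8265
Total = $4,443.4877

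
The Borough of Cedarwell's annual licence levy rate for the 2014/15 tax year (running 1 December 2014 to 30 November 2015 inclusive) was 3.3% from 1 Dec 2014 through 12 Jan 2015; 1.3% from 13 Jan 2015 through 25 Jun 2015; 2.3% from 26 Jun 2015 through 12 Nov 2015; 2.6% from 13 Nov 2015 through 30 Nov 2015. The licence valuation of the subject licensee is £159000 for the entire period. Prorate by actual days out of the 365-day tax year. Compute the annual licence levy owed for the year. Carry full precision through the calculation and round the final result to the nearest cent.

1 Dec 2014 – 12 Jan 2015: 43 days at 3.3% → £159000 × 3.3% × 43/365 = £618.1397
13 Jan – 25 Jun 2015: 164 days at 1.3% → £159000 × 1.3% × 164/365 = £928.7342
26 Jun – 12 Nov 2015: 140 days at 2.3% → £159000 × 2.3% × 140/365 = £1402.6849
13 Nov – 30 Nov 2015: 18 days at 2.6% → £159000 × 2.6% × 18/365 = £203.8685
Total = £3153.4274

£3153.43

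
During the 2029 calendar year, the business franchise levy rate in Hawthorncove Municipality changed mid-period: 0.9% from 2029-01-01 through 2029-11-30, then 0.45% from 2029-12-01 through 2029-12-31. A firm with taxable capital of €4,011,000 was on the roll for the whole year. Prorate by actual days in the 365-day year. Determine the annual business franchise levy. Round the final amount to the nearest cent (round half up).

2029-01-01 to 2029-11-30: 334 days at 0.9% → €4,011,000 × 0.9% × 334/365 = €33,033.0575
2029-12-01 to 2029-12-31: 31 days at 0.45% → €4,011,000 × 0.45% × 31/365 = €1,532.9712
Total = €34,566.0288

€34,566.03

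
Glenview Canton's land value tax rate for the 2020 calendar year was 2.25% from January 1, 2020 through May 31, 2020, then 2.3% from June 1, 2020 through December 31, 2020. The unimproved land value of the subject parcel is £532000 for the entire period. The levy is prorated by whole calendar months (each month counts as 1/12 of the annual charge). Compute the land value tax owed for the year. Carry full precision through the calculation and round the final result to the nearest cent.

£12125.17

January 1 – May 31, 2020: 5 months at 2.25% → £532000 × 2.25% × 5/12 = £4987.5000
June 1 – December 31, 2020: 7 months at 2.3% → £532000 × 2.3% × 7/12 = £7137.6667
Total = £12125.1667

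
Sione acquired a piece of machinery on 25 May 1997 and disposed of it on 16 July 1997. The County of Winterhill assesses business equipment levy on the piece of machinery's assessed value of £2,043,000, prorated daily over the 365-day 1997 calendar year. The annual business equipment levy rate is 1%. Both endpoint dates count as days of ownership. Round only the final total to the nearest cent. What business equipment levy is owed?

£2,966.55

Days held (25 May – 16 July 1997): 53 out of 365
Tax = £2,043,000 × 1% × 53/365 = £2,966.5479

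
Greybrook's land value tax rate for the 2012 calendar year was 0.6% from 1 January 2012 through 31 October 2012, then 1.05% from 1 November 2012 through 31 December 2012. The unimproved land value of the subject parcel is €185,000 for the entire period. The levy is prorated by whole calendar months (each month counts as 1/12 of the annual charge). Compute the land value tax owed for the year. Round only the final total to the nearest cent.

1 January – 31 October 2012: 10 months at 0.6% → €185,000 × 0.6% × 10/12 = €925.0000
1 November – 31 December 2012: 2 months at 1.05% → €185,000 × 1.05% × 2/12 = €323.7500
Total = €1,248.7500

€1,248.75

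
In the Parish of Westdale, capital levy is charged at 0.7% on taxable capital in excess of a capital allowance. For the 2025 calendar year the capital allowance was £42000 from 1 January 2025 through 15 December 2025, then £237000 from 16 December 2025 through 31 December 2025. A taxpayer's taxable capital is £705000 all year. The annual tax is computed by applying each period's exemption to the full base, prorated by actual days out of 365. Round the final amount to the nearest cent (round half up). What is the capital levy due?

1 January – 15 December 2025: 349 days, exemption £42000 → (£705000 − £42000) × 0.7% × 349/365 = £4437.5589
16 December – 31 December 2025: 16 days, exemption £237000 → (£705000 − £237000) × 0.7% × 16/365 = £143.6055
Total = £4581.1644

£4581.16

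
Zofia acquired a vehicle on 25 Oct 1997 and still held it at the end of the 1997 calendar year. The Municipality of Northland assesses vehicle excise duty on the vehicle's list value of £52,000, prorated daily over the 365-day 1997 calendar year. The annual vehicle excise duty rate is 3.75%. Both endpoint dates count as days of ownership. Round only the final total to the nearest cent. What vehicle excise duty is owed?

Days held (25 Oct – 31 Dec 1997): 68 out of 365
Tax = £52,000 × 3.75% × 68/365 = £363.2877

£363.29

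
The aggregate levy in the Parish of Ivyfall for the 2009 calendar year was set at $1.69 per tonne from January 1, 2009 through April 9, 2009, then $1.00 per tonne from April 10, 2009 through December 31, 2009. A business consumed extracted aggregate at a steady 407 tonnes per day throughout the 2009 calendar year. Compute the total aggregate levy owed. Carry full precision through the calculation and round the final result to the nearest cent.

January 1 – April 9, 2009: 99 days × 407 tonnes/day = 40,293 tonnes at $1.69/tonne → $68,095.17
April 10 – December 31, 2009: 266 days × 407 tonnes/day = 108,262 tonnes at $1.00/tonne → $108,262.00

$176,357.17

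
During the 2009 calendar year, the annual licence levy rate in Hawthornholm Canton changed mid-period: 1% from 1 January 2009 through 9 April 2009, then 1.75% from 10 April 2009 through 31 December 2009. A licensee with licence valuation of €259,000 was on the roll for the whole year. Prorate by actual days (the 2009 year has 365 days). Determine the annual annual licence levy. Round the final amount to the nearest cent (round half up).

€4,005.63

1 January – 9 April 2009: 99 days at 1% → €259,000 × 1% × 99/365 = €702.4932
10 April – 31 December 2009: 266 days at 1.75% → €259,000 × 1.75% × 266/365 = €3,303.1370
Total = €4,005.6301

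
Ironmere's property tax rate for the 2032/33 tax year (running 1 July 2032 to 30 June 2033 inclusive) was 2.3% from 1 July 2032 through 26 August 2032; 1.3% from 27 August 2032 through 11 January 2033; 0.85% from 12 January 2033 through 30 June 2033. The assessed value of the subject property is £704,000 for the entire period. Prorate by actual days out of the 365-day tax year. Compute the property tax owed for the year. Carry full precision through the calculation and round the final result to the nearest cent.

1 July – 26 August 2032: 57 days at 2.3% → £704,000 × 2.3% × 57/365 = £2,528.6137
27 August 2032 – 11 January 2033: 138 days at 1.3% → £704,000 × 1.3% × 138/365 = £3,460.2082
12 January – 30 June 2033: 170 days at 0.85% → £704,000 × 0.85% × 170/365 = £2,787.0685
Total = £8,775.8904

£8,775.89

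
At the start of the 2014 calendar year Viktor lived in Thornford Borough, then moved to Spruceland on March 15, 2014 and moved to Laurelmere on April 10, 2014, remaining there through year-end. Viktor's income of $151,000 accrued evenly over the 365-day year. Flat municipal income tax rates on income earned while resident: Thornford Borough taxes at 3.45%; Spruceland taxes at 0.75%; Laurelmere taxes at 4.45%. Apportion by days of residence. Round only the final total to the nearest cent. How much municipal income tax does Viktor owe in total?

$6,019.52

Thornford Borough, January 1 – March 14, 2014: 73 days → $151,000 × 3.45% × 73/365 = $1,041.9000
Spruceland, March 15 – April 9, 2014: 26 days → $151,000 × 0.75% × 26/365 = $80.6712
Laurelmere, April 10 – December 31, 2014: 266 days → $151,000 × 4.45% × 266/365 = $4,896.9507
Total = $6,019.5219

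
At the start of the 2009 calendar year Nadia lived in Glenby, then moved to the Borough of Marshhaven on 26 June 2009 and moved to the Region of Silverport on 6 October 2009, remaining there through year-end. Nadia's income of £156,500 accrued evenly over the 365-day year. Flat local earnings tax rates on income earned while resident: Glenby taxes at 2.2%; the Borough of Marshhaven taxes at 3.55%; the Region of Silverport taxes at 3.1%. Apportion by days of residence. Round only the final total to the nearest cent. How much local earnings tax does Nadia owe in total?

Glenby, 1 January – 25 June 2009: 176 days → £156,500 × 2.2% × 176/365 = £1,660.1863
The Borough of Marshhaven, 26 June – 5 October 2009: 102 days → £156,500 × 3.55% × 102/365 = £1,552.5658
The Region of Silverport, 6 October – 31 December 2009: 87 days → £156,500 × 3.1% × 87/365 = £1,156.3849
Total = £4,369.1370

£4,369.14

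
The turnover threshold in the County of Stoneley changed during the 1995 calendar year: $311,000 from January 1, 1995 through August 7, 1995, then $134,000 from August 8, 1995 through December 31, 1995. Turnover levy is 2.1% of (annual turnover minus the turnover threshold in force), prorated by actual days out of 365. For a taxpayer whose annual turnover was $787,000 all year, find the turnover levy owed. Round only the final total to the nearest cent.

$11,482.80

January 1 – August 7, 1995: 219 days, exemption $311,000 → ($787,000 − $311,000) × 2.1% × 219/365 = $5,997.6000
August 8 – December 31, 1995: 146 days, exemption $134,000 → ($787,000 − $134,000) × 2.1% × 146/365 = $5,485.2000
Total = $11,482.8000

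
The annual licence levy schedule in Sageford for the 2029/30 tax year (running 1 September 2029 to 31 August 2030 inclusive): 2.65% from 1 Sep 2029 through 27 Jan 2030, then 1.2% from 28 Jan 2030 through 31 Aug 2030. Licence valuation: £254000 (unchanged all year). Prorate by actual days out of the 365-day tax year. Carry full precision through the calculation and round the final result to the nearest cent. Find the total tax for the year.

£4551.47

1 Sep 2029 – 27 Jan 2030: 149 days at 2.65% → £254000 × 2.65% × 149/365 = £2747.7233
28 Jan – 31 Aug 2030: 216 days at 1.2% → £254000 × 1.2% × 216/365 = £1803.7479
Total = £4551.4712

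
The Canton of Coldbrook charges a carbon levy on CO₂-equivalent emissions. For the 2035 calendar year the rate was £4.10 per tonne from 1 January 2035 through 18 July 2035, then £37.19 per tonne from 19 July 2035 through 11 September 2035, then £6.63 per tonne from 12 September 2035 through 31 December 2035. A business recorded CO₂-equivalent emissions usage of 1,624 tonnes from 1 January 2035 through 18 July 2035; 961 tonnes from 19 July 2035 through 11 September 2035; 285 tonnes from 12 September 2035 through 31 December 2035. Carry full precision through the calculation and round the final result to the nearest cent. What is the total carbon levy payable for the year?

£44287.54

1 January – 18 July 2035: 1,624 tonnes at £4.10/tonne → £6658.40
19 July – 11 September 2035: 961 tonnes at £37.19/tonne → £35739.59
12 September – 31 December 2035: 285 tonnes at £6.63/tonne → £1889.55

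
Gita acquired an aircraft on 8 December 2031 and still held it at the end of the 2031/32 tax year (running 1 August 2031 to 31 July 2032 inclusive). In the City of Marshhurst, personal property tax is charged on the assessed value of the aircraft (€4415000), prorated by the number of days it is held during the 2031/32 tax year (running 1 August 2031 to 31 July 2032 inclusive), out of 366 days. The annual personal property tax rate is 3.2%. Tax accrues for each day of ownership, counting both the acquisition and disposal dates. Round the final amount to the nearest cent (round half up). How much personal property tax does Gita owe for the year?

€91484.59

Days held (8 December 2031 – 31 July 2032): 237 out of 366
Tax = €4415000 × 3.2% × 237/366 = €91484.5902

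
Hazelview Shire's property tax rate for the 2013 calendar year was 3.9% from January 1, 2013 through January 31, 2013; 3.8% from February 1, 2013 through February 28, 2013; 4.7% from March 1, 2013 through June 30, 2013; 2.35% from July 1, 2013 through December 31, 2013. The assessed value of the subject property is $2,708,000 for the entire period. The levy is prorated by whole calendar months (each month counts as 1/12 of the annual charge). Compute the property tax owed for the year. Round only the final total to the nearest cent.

$91,620.67

January 1 – January 31, 2013: 1 month at 3.9% → $2,708,000 × 3.9% × 1/12 = $8,801.0000
February 1 – February 28, 2013: 1 month at 3.8% → $2,708,000 × 3.8% × 1/12 = $8,575.3333
March 1 – June 30, 2013: 4 months at 4.7% → $2,708,000 × 4.7% × 4/12 = $42,425.3333
July 1 – December 31, 2013: 6 months at 2.35% → $2,708,000 × 2.35% × 6/12 = $31,819.0000
Total = $91,620.6667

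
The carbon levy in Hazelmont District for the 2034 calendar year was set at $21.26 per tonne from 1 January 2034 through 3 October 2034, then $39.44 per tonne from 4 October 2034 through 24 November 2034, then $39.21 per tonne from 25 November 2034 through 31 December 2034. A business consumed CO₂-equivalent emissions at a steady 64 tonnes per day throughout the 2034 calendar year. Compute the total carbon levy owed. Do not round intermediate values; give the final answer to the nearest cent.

$599642.24

1 January – 3 October 2034: 276 days × 64 tonnes/day = 17,664 tonnes at $21.26/tonne → $375536.64
4 October – 24 November 2034: 52 days × 64 tonnes/day = 3,328 tonnes at $39.44/tonne → $131256.32
25 November – 31 December 2034: 37 days × 64 tonnes/day = 2,368 tonnes at $39.21/tonne → $92849.28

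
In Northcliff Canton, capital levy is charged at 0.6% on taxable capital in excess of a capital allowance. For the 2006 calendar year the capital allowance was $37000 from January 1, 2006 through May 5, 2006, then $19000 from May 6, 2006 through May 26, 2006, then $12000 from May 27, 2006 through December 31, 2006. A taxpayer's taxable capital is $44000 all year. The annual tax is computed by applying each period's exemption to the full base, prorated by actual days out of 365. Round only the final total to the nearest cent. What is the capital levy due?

January 1 – May 5, 2006: 125 days, exemption $37000 → ($44000 − $37000) × 0.6% × 125/365 = $14.3836
May 6 – May 26, 2006: 21 days, exemption $19000 → ($44000 − $19000) × 0.6% × 21/365 = $8.6301
May 27 – December 31, 2006: 219 days, exemption $12000 → ($44000 − $12000) × 0.6% × 219/365 = $115.2000
Total = $138.2137

$138.21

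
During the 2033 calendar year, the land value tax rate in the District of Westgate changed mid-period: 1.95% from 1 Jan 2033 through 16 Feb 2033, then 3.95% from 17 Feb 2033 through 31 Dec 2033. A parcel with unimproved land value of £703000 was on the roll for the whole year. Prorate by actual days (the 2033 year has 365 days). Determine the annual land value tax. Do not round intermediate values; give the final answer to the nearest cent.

£25958.03

1 Jan – 16 Feb 2033: 47 days at 1.95% → £703000 × 1.95% × 47/365 = £1765.2041
17 Feb – 31 Dec 2033: 318 days at 3.95% → £703000 × 3.95% × 318/365 = £24192.8301
Total = £25958.0342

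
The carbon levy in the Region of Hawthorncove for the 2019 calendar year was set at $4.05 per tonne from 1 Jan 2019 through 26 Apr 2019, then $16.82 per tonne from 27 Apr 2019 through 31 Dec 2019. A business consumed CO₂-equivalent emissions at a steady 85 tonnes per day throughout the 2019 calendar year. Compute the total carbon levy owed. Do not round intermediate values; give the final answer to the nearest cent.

$395,928.30

1 Jan – 26 Apr 2019: 116 days × 85 tonnes/day = 9,860 tonnes at $4.05/tonne → $39,933.00
27 Apr – 31 Dec 2019: 249 days × 85 tonnes/day = 21,165 tonnes at $16.82/tonne → $355,995.30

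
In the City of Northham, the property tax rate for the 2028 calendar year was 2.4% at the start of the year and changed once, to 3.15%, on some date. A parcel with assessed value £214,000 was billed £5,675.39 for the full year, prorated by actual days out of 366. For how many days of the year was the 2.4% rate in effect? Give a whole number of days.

Let d = days at the first rate; then 366 − d days at the second rate.
£214,000 × [2.4%·d + 3.15%·(366−d)] / 366 = £5,675.39
Solving gives d = 243, so the new rate took effect on 31 August 2028.

243 days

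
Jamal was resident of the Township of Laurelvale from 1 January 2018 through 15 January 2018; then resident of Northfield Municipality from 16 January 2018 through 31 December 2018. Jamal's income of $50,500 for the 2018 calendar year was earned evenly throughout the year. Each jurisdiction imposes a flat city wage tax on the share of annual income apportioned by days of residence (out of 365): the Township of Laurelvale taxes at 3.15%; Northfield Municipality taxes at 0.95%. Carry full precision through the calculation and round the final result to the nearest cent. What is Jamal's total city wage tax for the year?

$525.41

The Township of Laurelvale, 1 January – 15 January 2018: 15 days → $50,500 × 3.15% × 15/365 = $65.3733
Northfield Municipality, 16 January – 31 December 2018: 350 days → $50,500 × 0.95% × 350/365 = $460.0342
Total = $525.4075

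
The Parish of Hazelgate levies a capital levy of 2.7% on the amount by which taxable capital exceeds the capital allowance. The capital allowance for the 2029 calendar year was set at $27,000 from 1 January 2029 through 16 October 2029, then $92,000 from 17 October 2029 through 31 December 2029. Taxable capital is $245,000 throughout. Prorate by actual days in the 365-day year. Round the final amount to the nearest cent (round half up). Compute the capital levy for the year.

$5,520.58

1 January – 16 October 2029: 289 days, exemption $27,000 → ($245,000 − $27,000) × 2.7% × 289/365 = $4,660.4219
17 October – 31 December 2029: 76 days, exemption $92,000 → ($245,000 − $92,000) × 2.7% × 76/365 = $860.1534
Total = $5,520.5753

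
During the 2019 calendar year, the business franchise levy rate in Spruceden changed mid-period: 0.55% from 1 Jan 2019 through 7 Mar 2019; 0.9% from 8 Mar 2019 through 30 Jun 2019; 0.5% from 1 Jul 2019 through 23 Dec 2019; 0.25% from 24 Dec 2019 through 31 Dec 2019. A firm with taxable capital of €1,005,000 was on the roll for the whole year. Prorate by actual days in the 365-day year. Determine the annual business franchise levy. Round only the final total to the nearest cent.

1 Jan – 7 Mar 2019: 66 days at 0.55% → €1,005,000 × 0.55% × 66/365 = €999.4932
8 Mar – 30 Jun 2019: 115 days at 0.9% → €1,005,000 × 0.9% × 115/365 = €2,849.7945
1 Jul – 23 Dec 2019: 176 days at 0.5% → €1,005,000 × 0.5% × 176/365 = €2,423.0137
24 Dec – 31 Dec 2019: 8 days at 0.25% → €1,005,000 × 0.25% × 8/365 = €55.0685
Total = €6,327.3699

€6,327.37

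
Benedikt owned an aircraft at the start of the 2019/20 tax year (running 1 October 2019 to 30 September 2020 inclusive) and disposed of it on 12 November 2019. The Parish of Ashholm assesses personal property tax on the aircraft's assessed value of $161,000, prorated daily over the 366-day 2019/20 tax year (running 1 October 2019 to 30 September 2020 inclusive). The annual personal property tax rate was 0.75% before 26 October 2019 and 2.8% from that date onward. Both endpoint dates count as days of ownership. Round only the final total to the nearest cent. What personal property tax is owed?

1 October – 25 October 2019: 25 days at 0.75% → $161,000 × 0.75% × 25/366 = $82.4795
26 October – 12 November 2019: 18 days at 2.8% → $161,000 × 2.8% × 18/366 = $221.7049
Total = $304.1844

$304.18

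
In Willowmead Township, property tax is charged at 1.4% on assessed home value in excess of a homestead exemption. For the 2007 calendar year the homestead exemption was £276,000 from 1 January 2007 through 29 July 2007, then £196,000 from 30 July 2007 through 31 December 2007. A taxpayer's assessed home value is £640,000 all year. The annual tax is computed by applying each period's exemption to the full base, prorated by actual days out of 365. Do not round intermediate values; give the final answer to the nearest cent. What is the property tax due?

1 January – 29 July 2007: 210 days, exemption £276,000 → (£640,000 − £276,000) × 1.4% × 210/365 = £2,931.9452
30 July – 31 December 2007: 155 days, exemption £196,000 → (£640,000 − £196,000) × 1.4% × 155/365 = £2,639.6712
Total = £5,571.6164

£5,571.62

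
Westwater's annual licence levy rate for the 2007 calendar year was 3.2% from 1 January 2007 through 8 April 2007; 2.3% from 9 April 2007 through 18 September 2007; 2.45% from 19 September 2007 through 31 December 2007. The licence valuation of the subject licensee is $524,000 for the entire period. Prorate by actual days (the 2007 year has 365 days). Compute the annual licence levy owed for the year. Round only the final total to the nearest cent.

1 January – 8 April 2007: 98 days at 3.2% → $524,000 × 3.2% × 98/365 = $4,502.0932
9 April – 18 September 2007: 163 days at 2.3% → $524,000 × 2.3% × 163/365 = $5,382.1260
19 September – 31 December 2007: 104 days at 2.45% → $524,000 × 2.45% × 104/365 = $3,657.9507
Total = $13,542.1699

$13,542.17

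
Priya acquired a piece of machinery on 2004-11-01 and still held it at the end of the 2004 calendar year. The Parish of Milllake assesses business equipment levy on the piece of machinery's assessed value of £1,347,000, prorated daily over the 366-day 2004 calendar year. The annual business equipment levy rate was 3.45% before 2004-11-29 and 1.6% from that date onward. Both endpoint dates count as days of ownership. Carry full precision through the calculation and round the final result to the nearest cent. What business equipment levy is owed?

£5,498.41

2004-11-01 to 2004-11-28: 28 days at 3.45% → £1,347,000 × 3.45% × 28/366 = £3,555.1967
2004-11-29 to 2004-12-31: 33 days at 1.6% → £1,347,000 × 1.6% × 33/366 = £1,943.2131
Total = £5,498.4098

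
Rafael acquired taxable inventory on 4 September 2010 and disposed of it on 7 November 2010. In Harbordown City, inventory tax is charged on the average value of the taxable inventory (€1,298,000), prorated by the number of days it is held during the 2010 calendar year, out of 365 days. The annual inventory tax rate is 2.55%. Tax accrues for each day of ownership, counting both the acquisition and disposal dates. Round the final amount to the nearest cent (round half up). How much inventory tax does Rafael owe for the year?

Days held (4 September – 7 November 2010): 65 out of 365
Tax = €1,298,000 × 2.55% × 65/365 = €5,894.3425

€5,894.34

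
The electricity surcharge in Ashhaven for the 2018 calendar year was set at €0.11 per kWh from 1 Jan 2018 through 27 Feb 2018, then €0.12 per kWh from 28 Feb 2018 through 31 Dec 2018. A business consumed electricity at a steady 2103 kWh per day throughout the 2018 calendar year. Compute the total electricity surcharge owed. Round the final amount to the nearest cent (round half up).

€90891.66

1 Jan – 27 Feb 2018: 58 days × 2103 kWh/day = 121,974 kWh at €0.11/kWh → €13417.14
28 Feb – 31 Dec 2018: 307 days × 2103 kWh/day = 645,621 kWh at €0.12/kWh → €77474.52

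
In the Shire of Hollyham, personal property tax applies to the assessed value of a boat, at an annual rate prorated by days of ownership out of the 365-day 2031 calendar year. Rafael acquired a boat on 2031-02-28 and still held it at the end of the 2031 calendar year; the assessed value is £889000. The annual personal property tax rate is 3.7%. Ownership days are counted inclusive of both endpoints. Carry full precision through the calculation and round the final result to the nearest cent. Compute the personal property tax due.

Days held (2031-02-28 to 2031-12-31): 307 out of 365
Tax = £889000 × 3.7% × 307/365 = £27666.1671

£27666.17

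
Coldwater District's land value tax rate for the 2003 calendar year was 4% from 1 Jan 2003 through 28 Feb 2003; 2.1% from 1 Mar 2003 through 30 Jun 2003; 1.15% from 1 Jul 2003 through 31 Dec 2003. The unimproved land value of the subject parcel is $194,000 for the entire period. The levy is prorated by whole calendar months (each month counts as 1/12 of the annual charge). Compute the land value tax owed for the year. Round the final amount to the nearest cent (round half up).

1 Jan – 28 Feb 2003: 2 months at 4% → $194,000 × 4% × 2/12 = $1,293.3333
1 Mar – 30 Jun 2003: 4 months at 2.1% → $194,000 × 2.1% × 4/12 = $1,358.0000
1 Jul – 31 Dec 2003: 6 months at 1.15% → $194,000 × 1.15% × 6/12 = $1,115.5000
Total = $3,766.8333

$3,766.83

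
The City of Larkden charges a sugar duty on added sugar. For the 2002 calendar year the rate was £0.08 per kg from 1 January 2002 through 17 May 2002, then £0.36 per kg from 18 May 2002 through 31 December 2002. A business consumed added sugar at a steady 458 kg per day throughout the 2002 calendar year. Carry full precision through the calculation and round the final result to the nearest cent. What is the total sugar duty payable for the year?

£42,612.32

1 January – 17 May 2002: 137 days × 458 kg/day = 62,746 kg at £0.08/kg → £5,019.68
18 May – 31 December 2002: 228 days × 458 kg/day = 104,424 kg at £0.36/kg → £37,592.64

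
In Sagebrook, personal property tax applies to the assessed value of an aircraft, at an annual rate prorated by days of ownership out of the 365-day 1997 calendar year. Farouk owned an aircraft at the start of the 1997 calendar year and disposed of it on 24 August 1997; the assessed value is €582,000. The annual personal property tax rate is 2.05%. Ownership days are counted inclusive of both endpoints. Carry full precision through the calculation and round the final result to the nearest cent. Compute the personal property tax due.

€7,714.29

Days held (1 January – 24 August 1997): 236 out of 365
Tax = €582,000 × 2.05% × 236/365 = €7,714.2904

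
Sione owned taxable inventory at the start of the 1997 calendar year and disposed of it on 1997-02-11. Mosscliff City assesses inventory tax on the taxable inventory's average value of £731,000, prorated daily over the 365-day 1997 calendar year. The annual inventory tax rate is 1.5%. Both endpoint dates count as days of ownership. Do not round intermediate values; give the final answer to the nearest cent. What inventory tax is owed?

£1,261.73

Days held (1997-01-01 to 1997-02-11): 42 out of 365
Tax = £731,000 × 1.5% × 42/365 = £1,261.7260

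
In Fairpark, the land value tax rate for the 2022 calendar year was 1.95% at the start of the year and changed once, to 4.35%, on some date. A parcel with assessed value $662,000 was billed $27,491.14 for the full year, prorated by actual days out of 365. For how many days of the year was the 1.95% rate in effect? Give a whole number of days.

Let d = days at the first rate; then 365 − d days at the second rate.
$662,000 × [1.95%·d + 4.35%·(365−d)] / 365 = $27,491.14
Solving gives d = 30, so the new rate took effect on January 31, 2022.

30 days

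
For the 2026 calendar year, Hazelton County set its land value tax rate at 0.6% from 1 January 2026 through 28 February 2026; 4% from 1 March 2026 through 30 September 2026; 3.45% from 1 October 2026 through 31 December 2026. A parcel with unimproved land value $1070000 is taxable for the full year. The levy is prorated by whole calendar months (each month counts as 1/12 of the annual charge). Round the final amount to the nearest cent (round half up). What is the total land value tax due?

$35265.42

1 January – 28 February 2026: 2 months at 0.6% → $1070000 × 0.6% × 2/12 = $1070.0000
1 March – 30 September 2026: 7 months at 4% → $1070000 × 4% × 7/12 = $24966.6667
1 October – 31 December 2026: 3 months at 3.45% → $1070000 × 3.45% × 3/12 = $9228.7500
Total = $35265.4167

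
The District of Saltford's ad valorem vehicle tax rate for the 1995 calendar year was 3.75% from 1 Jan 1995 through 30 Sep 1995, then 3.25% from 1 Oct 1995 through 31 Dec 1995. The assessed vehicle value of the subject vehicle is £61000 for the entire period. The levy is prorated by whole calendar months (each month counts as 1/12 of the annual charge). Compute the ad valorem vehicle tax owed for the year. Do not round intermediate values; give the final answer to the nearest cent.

£2211.25

1 Jan – 30 Sep 1995: 9 months at 3.75% → £61000 × 3.75% × 9/12 = £1715.6250
1 Oct – 31 Dec 1995: 3 months at 3.25% → £61000 × 3.25% × 3/12 = £495.6250
Total = £2211.2500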